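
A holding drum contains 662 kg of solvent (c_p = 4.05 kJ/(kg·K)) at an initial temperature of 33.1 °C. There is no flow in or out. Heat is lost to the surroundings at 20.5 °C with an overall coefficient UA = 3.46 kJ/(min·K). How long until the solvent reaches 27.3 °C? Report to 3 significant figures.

Lumped-capacitance energy balance: M c_p dT/dt = UA(T_amb − T).
τ = M c_p/UA = 774.88 min; T_ss = T_amb = 20.500 °C.
T(t) = T_ss + (T₀ − T_ss)e^(−t/τ); set T = 27.3:
t = −τ ln[(T − T_ss)/(T₀ − T_ss)] = −774.88 · ln(0.53968) = 477.93 min.

478 min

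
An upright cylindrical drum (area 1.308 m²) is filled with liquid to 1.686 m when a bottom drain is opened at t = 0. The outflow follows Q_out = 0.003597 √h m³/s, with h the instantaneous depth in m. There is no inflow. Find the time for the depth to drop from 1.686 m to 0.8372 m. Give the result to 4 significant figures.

278.9 s

With no inflow, A dh/dt = −0.003597 √h.
∫ h^(−1/2) dh = −(0.003597/A) ∫ dt, giving 2√h = 2√h₀ − (0.003597/A) t.
t = 2A(√h₀ − √h)/0.003597 = 2·1.308·(√1.686 − √0.8372)/0.003597
  = 2.61600 × (1.29846 − 0.914986) / 0.003597 = 278.890 s.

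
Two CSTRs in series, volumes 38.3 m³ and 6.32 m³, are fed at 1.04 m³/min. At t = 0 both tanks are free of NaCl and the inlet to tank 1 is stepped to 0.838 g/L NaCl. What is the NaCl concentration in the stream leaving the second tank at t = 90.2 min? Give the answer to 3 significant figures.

Species balance on tank i: dCᵢ/dt = (Cᵢ₋₁ − Cᵢ)/τᵢ with τᵢ = Vᵢ/Q.
τ₁ = 38.3/1.04 = 36.827 min; τ₂ = 6.32/1.04 = 6.0769 min.
Tank 1: C₁ = C_in(1 − e^(−t/τ₁)). Tank 2 (τ₁ ≠ τ₂): C₂ = C_in[1 − (τ₁ e^(−t/τ₁) − τ₂ e^(−t/τ₂))/(τ₁ − τ₂)].
At t = 90.2: e^(−t/τ₁) = 0.086354, e^(−t/τ₂) = 3.5789e-07.
C₂ = 0.838·[1 − (36.827·0.086354 − 6.0769·3.5789e-07)/(30.750)] = 0.838·0.89658 = 0.75133 g/L.

0.751 g/L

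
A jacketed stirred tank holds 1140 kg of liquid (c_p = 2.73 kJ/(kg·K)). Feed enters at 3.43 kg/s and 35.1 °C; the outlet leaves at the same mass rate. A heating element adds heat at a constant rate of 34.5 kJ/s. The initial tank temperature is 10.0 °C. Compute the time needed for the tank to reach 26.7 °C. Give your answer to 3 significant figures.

288 s

M c_p dT/dt = ṁ c_p (T_in − T) + Q̇.
τ = M/ṁ = 332.36 s; T_ss = T_in + Q̇/(ṁ c_p) = 38.784 °C.
T(t) = T_ss + (T₀ − T_ss) e^(−t/τ). Set T = 26.7:
e^(−t/τ) = (26.7 − 38.784)/(10.0 − 38.784) = 0.41982
t = −332.36 · ln(0.41982) = 288.46 s.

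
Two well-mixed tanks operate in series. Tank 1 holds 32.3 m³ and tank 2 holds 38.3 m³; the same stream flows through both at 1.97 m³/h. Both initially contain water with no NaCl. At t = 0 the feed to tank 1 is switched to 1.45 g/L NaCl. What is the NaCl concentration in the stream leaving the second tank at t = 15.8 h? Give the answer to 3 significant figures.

0.321 g/L

Each tank obeys Vᵢ dCᵢ/dt = Q(Cᵢ₋₁ − Cᵢ), so τᵢ = Vᵢ/Q.
τ₁ = 32.3/1.97 = 16.396 h; τ₂ = 38.3/1.97 = 19.442 h.
Tank 1: C₁ = C_in(1 − e^(−t/τ₁)). Tank 2 (τ₁ ≠ τ₂): C₂ = C_in[1 − (τ₁ e^(−t/τ₁) − τ₂ e^(−t/τ₂))/(τ₁ − τ₂)].
At t = 15.8: e^(−t/τ₁) = 0.38150, e^(−t/τ₂) = 0.44366.
C₂ = 1.45·[1 − (16.396·0.38150 − 19.442·0.44366)/(-3.0457)] = 1.45·0.22167 = 0.32143 g/L.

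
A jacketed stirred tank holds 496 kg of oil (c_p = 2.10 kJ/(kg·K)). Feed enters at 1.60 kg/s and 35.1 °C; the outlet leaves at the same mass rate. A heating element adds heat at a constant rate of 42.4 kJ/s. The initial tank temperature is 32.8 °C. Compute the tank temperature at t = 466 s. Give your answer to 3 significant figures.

44.4 °C

Heat balance on the well-mixed liquid: M c_p dT/dt = ṁ c_p (T_in − T) + 42.4.
Rearrange: dT/dt = (T_ss − T)/τ with τ = M/ṁ = 310.00 s and T_ss = T_in + Q̇/(ṁ c_p) = 47.719 °C.
Integrating: T(t) = T_ss + (T₀ − T_ss) e^(−t/τ).
T(466) = 47.719 + (-14.919)·e^(−466/310.00) = 47.719 + (-14.919)·0.22241 = 44.401 °C.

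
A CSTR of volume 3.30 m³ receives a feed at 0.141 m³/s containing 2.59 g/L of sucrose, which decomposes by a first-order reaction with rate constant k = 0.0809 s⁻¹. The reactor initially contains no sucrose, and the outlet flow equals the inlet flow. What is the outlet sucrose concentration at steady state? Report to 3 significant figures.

Species balance: V dC/dt = Q C_in − Q C − k V C.
Steady state (dC/dt = 0): C_ss = Q C_in/(Q + kV) = C_in/(1 + kV/Q).
C_ss = 0.141·2.59/(0.141 + 0.0809·3.30) = 0.36519/0.40797 = 0.89514 g/L.

0.895 g/L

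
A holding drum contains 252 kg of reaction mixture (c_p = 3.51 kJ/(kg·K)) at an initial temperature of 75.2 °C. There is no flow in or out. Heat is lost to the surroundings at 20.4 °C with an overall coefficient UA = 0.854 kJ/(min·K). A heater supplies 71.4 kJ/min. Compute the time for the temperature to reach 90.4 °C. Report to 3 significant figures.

777 min

Lumped-capacitance energy balance: M c_p dT/dt = UA(T_amb − T) + Q̇.
τ = M c_p/UA = 1035.7 min; T_ss = T_amb + Q̇/UA = 20.4 + 71.4/0.854 = 104.01 °C.
T(t) = T_ss + (T₀ − T_ss)e^(−t/τ); set T = 90.4:
t = −τ ln[(T − T_ss)/(T₀ − T_ss)] = −1035.7 · ln(0.47234) = 776.86 min.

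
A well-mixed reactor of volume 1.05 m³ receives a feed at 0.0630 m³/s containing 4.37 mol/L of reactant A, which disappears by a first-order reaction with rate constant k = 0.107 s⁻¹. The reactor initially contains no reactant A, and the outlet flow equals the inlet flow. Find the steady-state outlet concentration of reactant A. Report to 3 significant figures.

1.57 mol/L

Accumulation = in − out − consumed: V dC/dt = Q C_in − Q C − k V C.
At steady state: 0 = Q C_in − (Q + kV) C_ss, so C_ss = Q C_in/(Q + kV).
C_ss = 0.0630·4.37/(0.0630 + 0.107·1.05) = 0.27531/0.17535 = 1.5701 mol/L.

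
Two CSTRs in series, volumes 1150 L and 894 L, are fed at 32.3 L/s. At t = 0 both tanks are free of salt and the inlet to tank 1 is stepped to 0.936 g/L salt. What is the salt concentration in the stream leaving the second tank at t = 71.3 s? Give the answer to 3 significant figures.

Species balance on tank i: dCᵢ/dt = (Cᵢ₋₁ − Cᵢ)/τᵢ with τᵢ = Vᵢ/Q.
τ₁ = 1150/32.3 = 35.604 s; τ₂ = 894/32.3 = 27.678 s.
Solving the cascade with C₁(0)=C₂(0)=0 gives C₂(t) = C_in[1 − (τ₁ e^(−t/τ₁) − τ₂ e^(−t/τ₂))/(τ₁ − τ₂)].
At t = 71.3: e^(−t/τ₁) = 0.13498, e^(−t/τ₂) = 0.076074.
C₂ = 0.936·[1 − (35.604·0.13498 − 27.678·0.076074)/(7.9257)] = 0.936·0.65929 = 0.61710 g/L.

0.617 g/L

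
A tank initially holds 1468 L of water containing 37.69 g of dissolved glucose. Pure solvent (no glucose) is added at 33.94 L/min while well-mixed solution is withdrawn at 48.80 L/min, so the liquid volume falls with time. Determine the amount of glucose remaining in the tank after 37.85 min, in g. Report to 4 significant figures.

Total volume: dV/dt = Q_in − Q_out = -14.8600 L/min, so V(t) = 1468 − 14.8600 t and V(37.85) = 905.549 L.
Solute balance: dm/dt = 0 − Q_out C = −Q_out m/V(t).
dm/m = −Q_out dt/(V₀ − 14.8600 t); integrating gives ln(m/m₀) = −(Q_out/(Q_in−Q_out)) ln(V/V₀).
m = m₀ (V₀/V)^(Q_out/(Q_in−Q_out)) = 37.69 × (1468/905.549)^(-3.28398) = 7.71259 g.

7.713 g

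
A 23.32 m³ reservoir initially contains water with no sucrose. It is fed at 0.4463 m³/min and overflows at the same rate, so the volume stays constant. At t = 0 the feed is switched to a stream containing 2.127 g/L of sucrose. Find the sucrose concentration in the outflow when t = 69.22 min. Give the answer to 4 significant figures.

Species balance on the tank: V dC/dt = Q(C_in − C).
Time constant τ = V/Q = 23.32/0.4463 = 52.2518 min.
Solution: C(t) = C_in + (C₀ − C_in) e^(−t/τ).
C(69.22) = 2.127 + (0 − 2.127)·e^(−69.22/52.2518) = 2.127 + (-2.12700)·0.265873 = 1.56149 g/L.

1.561 g/L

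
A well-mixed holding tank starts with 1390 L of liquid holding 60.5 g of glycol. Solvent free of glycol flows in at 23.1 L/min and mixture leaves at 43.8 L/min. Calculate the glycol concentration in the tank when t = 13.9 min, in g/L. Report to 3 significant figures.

0.0336 g/L

Total volume: dV/dt = Q_in − Q_out = -20.700 L/min, so V(t) = 1390 − 20.700 t and V(13.9) = 1102.3 L.
Solute balance: dm/dt = 0 − Q_out C = −Q_out m/V(t).
dm/m = −Q_out dt/(V₀ − 20.700 t); integrating gives ln(m/m₀) = −(Q_out/(Q_in−Q_out)) ln(V/V₀).
m = m₀ (V₀/V)^(Q_out/(Q_in−Q_out)) = 60.5 × (1390/1102.3)^(-2.1159) = 37.036 g.
C = m/V = 37.036/1102.3 = 0.033600 g/L.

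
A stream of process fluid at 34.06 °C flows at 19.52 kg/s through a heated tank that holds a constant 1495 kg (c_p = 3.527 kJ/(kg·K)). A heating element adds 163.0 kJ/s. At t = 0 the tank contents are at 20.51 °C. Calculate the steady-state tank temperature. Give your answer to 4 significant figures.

36.43 °C

Heat balance on the well-mixed liquid: M c_p dT/dt = ṁ c_p (T_in − T) + 163.0.
At steady state dT/dt = 0 ⇒ T_ss = T_in + Q̇/(ṁ c_p) = 34.06 + 163.0/(19.52·3.527) = 36.4276 °C.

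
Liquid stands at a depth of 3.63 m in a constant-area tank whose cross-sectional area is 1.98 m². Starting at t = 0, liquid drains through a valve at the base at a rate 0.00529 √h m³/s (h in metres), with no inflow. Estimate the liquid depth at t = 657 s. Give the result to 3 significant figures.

A dh/dt = −Q_out = −0.00529 √h.
∫ h^(−1/2) dh = −(0.00529/A) ∫ dt, giving 2√h = 2√h₀ − (0.00529/A) t.
√h = √3.63 − 0.00529·657/(2·1.98) = 1.9053 − 0.87766 = 1.0276.
h = 1.0276² = 1.0560 m.

1.06 m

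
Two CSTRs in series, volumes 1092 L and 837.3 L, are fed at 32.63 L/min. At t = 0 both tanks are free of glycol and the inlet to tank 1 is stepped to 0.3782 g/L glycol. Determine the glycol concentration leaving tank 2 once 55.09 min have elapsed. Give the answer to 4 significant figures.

Time constants: τᵢ = Vᵢ/Q for each well-mixed tank.
τ₁ = 1092/32.63 = 33.4661 min; τ₂ = 837.3/32.63 = 25.6604 min.
Tank 1: C₁ = C_in(1 − e^(−t/τ₁)). Tank 2 (τ₁ ≠ τ₂): C₂ = C_in[1 − (τ₁ e^(−t/τ₁) − τ₂ e^(−t/τ₂))/(τ₁ − τ₂)].
At t = 55.09: e^(−t/τ₁) = 0.192792, e^(−t/τ₂) = 0.116848.
C₂ = 0.3782·[1 − (33.4661·0.192792 − 25.6604·0.116848)/(7.80570)] = 0.3782·0.557547 = 0.210864 g/L.

0.2109 g/L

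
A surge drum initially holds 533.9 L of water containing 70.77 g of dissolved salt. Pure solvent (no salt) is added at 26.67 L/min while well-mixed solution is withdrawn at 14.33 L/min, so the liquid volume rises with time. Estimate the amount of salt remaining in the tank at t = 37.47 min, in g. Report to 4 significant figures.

Let m(t) be the amount of salt. Volume: V(t) = V₀ + (Q_in − Q_out) t = 533.9 + 12.3400 t; V(37.47) = 996.280 L.
Species balance (pure solvent in): dm/dt = −Q_out · m/V(t).
dm/m = −Q_out dt/(V₀ + 12.3400 t); integrating gives ln(m/m₀) = −(Q_out/(Q_in−Q_out)) ln(V/V₀).
m = m₀ (V₀/V)^(Q_out/(Q_in−Q_out)) = 70.77 × (533.9/996.280)^(1.16126) = 34.2956 g.

34.30 g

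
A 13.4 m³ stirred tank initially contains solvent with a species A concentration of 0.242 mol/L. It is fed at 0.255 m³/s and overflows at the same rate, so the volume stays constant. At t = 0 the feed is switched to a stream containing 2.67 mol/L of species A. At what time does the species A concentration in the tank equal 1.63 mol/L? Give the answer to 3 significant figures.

44.6 s

Species balance: V dC/dt = Q(C_in − C) ⇒ τ = V/Q = 52.549 s.
C(t) = C_in + (C₀ − C_in) e^(−t/τ). Set C = 1.63 and solve for t:
e^(−t/τ) = (C − C_in)/(C₀ − C_in) = (1.63 − 2.67)/(0.242 − 2.67) = 0.42834
t = −τ ln(…) = 52.549 × 0.84785 = 44.554 s.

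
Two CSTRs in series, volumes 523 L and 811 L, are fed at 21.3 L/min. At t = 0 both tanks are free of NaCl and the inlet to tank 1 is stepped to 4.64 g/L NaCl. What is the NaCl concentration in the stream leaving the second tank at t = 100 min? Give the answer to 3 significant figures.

3.84 g/L

Time constants: τᵢ = Vᵢ/Q for each well-mixed tank.
τ₁ = 523/21.3 = 24.554 min; τ₂ = 811/21.3 = 38.075 min.
Solving the cascade with C₁(0)=C₂(0)=0 gives C₂(t) = C_in[1 − (τ₁ e^(−t/τ₁) − τ₂ e^(−t/τ₂))/(τ₁ − τ₂)].
At t = 100: e^(−t/τ₁) = 0.017032, e^(−t/τ₂) = 0.072339.
C₂ = 4.64·[1 − (24.554·0.017032 − 38.075·0.072339)/(-13.521)] = 4.64·0.82722 = 3.8383 g/L.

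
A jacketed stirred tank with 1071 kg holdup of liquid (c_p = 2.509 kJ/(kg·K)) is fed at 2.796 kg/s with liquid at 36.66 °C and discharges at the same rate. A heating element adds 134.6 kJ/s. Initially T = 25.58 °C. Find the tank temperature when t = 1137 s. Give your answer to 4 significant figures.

54.29 °C

M c_p dT/dt = ṁ c_p (T_in − T) + Q̇.
τ = M/ṁ = 383.047 s; T_ss = T_in + Q̇/(ṁ c_p) = 36.66 + 134.6/(2.796·2.509) = 55.8470 °C.
Integrating: T(t) = T_ss + (T₀ − T_ss) e^(−t/τ).
T(1137) = 55.8470 + (-30.2670)·e^(−1137/383.047) = 55.8470 + (-30.2670)·0.0513905 = 54.2916 °C.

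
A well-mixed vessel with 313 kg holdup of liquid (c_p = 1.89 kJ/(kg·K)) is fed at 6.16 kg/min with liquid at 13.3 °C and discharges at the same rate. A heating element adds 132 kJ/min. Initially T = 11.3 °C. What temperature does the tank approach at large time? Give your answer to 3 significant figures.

24.6 °C

M c_p dT/dt = ṁ c_p (T_in − T) + Q̇.
At steady state dT/dt = 0 ⇒ T_ss = T_in + Q̇/(ṁ c_p) = 13.3 + 132/(6.16·1.89) = 24.638 °C.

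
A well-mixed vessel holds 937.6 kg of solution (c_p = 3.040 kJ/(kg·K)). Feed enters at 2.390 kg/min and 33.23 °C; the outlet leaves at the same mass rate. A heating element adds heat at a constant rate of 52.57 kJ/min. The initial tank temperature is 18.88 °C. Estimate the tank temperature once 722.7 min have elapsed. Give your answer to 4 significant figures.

37.04 °C

Unsteady energy balance on the tank contents: M c_p dT/dt = ṁ c_p (T_in − T) + 52.57.
Rearrange: dT/dt = (T_ss − T)/τ with τ = M/ṁ = 392.301 min and T_ss = T_in + Q̇/(ṁ c_p) = 40.4655 °C.
Solution: T(t) = T_ss + (T₀ − T_ss) e^(−t/τ).
T(722.7) = 40.4655 + (-21.5855)·e^(−722.7/392.301) = 40.4655 + (-21.5855)·0.158467 = 37.0449 °C.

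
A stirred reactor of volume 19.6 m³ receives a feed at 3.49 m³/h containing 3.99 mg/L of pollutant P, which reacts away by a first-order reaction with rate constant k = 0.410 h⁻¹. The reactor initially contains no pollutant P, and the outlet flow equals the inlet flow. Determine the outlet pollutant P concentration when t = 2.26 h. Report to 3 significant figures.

V dC/dt = Q(C_in − C) − k V C.
This is linear with rate a = Q/V + k = 0.58806 h⁻¹.
C_ss = Q C_in/(Q + kV) = 1.2081 mg/L; C(t) = C_ss + (C₀ − C_ss) e^(−a t).
C(2.26) = 1.2081 + (-1.2081)·e^(−0.58806·2.26) = 1.2081 + (-1.2081)·0.26474 = 0.88831 mg/L.

0.888 mg/L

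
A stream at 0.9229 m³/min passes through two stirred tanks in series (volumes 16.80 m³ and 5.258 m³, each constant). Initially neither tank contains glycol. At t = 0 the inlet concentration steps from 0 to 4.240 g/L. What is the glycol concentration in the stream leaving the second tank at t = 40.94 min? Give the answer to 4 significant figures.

3.590 g/L

Each tank obeys Vᵢ dCᵢ/dt = Q(Cᵢ₋₁ − Cᵢ), so τᵢ = Vᵢ/Q.
τ₁ = 16.80/0.9229 = 18.2035 min; τ₂ = 5.258/0.9229 = 5.69726 min.
Solving the cascade with C₁(0)=C₂(0)=0 gives C₂(t) = C_in[1 − (τ₁ e^(−t/τ₁) − τ₂ e^(−t/τ₂))/(τ₁ − τ₂)].
At t = 40.94: e^(−t/τ₁) = 0.105503, e^(−t/τ₂) = 0.000757178.
C₂ = 4.240·[1 − (18.2035·0.105503 − 5.69726·0.000757178)/(12.5062)] = 4.240·0.846780 = 3.59035 g/L.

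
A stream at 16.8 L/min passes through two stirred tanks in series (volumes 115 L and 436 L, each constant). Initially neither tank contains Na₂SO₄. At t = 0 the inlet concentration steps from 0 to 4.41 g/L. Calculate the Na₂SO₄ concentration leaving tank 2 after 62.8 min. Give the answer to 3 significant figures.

Each tank obeys Vᵢ dCᵢ/dt = Q(Cᵢ₋₁ − Cᵢ), so τᵢ = Vᵢ/Q.
τ₁ = 115/16.8 = 6.8452 min; τ₂ = 436/16.8 = 25.952 min.
Tank 1: C₁ = C_in(1 − e^(−t/τ₁)). Tank 2 (τ₁ ≠ τ₂): C₂ = C_in[1 − (τ₁ e^(−t/τ₁) − τ₂ e^(−t/τ₂))/(τ₁ − τ₂)].
At t = 62.8: e^(−t/τ₁) = 0.00010367, e^(−t/τ₂) = 0.088938.
C₂ = 4.41·[1 − (6.8452·0.00010367 − 25.952·0.088938)/(-19.107)] = 4.41·0.87924 = 3.8774 g/L.

3.88 g/L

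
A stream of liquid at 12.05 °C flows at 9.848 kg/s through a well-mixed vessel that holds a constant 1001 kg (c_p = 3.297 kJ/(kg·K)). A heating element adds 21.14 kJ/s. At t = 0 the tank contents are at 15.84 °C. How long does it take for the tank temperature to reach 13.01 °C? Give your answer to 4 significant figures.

235.7 s

First-law balance (no shaft work): M c_p dT/dt = ṁ c_p (T_in − T) + 21.14.
τ = M/ṁ = 101.645 s; T_ss = T_in + Q̇/(ṁ c_p) = 12.7011 °C.
T(t) = T_ss + (T₀ − T_ss) e^(−t/τ). Set T = 13.01:
e^(−t/τ) = (13.01 − 12.7011)/(15.84 − 12.7011) = 0.0984144
t = −101.645 · ln(0.0984144) = 235.671 s.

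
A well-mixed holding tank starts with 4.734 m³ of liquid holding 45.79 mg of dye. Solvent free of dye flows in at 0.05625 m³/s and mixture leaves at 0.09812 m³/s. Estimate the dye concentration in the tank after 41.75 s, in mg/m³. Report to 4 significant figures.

Let m(t) be the amount of dye. Volume: V(t) = V₀ + (Q_in − Q_out) t = 4.734 − 0.0418700 t; V(41.75) = 2.98593 m³.
Solute balance: dm/dt = 0 − Q_out C = −Q_out m/V(t).
dm/m = −Q_out dt/(V₀ − 0.0418700 t); integrating gives ln(m/m₀) = −(Q_out/(Q_in−Q_out)) ln(V/V₀).
m = m₀ (V₀/V)^(Q_out/(Q_in−Q_out)) = 45.79 × (4.734/2.98593)^(-2.34344) = 15.5501 mg.
C = m/V = 15.5501/2.98593 = 5.20779 mg/m³.

5.208 mg/m³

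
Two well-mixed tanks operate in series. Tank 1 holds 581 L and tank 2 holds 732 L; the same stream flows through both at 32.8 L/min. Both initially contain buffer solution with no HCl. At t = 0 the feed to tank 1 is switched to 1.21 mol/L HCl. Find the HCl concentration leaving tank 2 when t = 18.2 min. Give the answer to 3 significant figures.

Each tank obeys Vᵢ dCᵢ/dt = Q(Cᵢ₋₁ − Cᵢ), so τᵢ = Vᵢ/Q.
τ₁ = 581/32.8 = 17.713 min; τ₂ = 732/32.8 = 22.317 min.
Solving the cascade with C₁(0)=C₂(0)=0 gives C₂(t) = C_in[1 − (τ₁ e^(−t/τ₁) − τ₂ e^(−t/τ₂))/(τ₁ − τ₂)].
At t = 18.2: e^(−t/τ₁) = 0.35791, e^(−t/τ₂) = 0.44241.
C₂ = 1.21·[1 − (17.713·0.35791 − 22.317·0.44241)/(-4.6037)] = 1.21·0.23247 = 0.28129 mol/L.

0.281 mol/L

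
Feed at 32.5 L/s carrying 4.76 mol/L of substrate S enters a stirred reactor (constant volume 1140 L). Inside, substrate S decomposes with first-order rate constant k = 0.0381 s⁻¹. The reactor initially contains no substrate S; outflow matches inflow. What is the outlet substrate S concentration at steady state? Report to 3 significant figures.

2.04 mol/L

Accumulation = in − out − consumed: V dC/dt = Q C_in − Q C − k V C.
Steady state (dC/dt = 0): C_ss = Q C_in/(Q + kV) = C_in/(1 + kV/Q).
C_ss = 32.5·4.76/(32.5 + 0.0381·1140) = 154.70/75.934 = 2.0373 mol/L.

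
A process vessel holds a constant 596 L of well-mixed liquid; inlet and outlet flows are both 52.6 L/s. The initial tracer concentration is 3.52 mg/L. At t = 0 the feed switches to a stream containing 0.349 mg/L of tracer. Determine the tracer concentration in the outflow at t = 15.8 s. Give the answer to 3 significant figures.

Transient balance on the dissolved component: V dC/dt = Q(C_in − C).
Time constant τ = V/Q = 596/52.6 = 11.331 s.
Integrating: C(t) = C_in + (C₀ − C_in) e^(−t/τ).
C(15.8) = 0.349 + (3.52 − 0.349)·e^(−15.8/11.331) = 0.349 + (3.1710)·0.24797 = 1.1353 mg/L.

1.14 mg/L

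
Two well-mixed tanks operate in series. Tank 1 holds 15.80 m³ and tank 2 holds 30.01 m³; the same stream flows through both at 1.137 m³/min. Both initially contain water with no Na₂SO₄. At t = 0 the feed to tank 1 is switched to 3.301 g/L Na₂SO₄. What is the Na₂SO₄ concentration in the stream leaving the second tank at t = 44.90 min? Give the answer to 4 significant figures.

2.174 g/L

Time constants: τᵢ = Vᵢ/Q for each well-mixed tank.
τ₁ = 15.80/1.137 = 13.8962 min; τ₂ = 30.01/1.137 = 26.3940 min.
Tank 1: C₁ = C_in(1 − e^(−t/τ₁)). Tank 2 (τ₁ ≠ τ₂): C₂ = C_in[1 − (τ₁ e^(−t/τ₁) − τ₂ e^(−t/τ₂))/(τ₁ − τ₂)].
At t = 44.90: e^(−t/τ₁) = 0.0395142, e^(−t/τ₂) = 0.182475.
C₂ = 3.301·[1 − (13.8962·0.0395142 − 26.3940·0.182475)/(-12.4978)] = 3.301·0.658568 = 2.17393 g/L.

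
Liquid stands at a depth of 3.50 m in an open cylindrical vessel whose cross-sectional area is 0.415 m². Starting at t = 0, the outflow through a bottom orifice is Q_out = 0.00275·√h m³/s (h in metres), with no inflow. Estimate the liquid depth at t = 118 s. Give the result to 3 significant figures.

Unsteady balance on liquid volume: A dh/dt = −0.00275 √h.
∫ h^(−1/2) dh = −(0.00275/A) ∫ dt, giving 2√h = 2√h₀ − (0.00275/A) t.
√h = √3.50 − 0.00275·118/(2·0.415) = 1.8708 − 0.39096 = 1.4799.
h = 1.4799² = 2.1900 m.

2.19 m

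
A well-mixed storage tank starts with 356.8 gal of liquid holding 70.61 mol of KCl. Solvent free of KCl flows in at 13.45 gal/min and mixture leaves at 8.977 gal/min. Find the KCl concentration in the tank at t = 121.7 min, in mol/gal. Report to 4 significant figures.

Let m(t) be the amount of KCl. Volume: V(t) = V₀ + (Q_in − Q_out) t = 356.8 + 4.47300 t; V(121.7) = 901.164 gal.
Solute balance: dm/dt = 0 − Q_out C = −Q_out m/V(t).
dm/m = −Q_out dt/(V₀ + 4.47300 t); integrating gives ln(m/m₀) = −(Q_out/(Q_in−Q_out)) ln(V/V₀).
m = m₀ (V₀/V)^(Q_out/(Q_in−Q_out)) = 70.61 × (356.8/901.164)^(2.00693) = 10.9981 mol.
C = m/V = 10.9981/901.164 = 0.0122044 mol/gal.

0.01220 mol/gal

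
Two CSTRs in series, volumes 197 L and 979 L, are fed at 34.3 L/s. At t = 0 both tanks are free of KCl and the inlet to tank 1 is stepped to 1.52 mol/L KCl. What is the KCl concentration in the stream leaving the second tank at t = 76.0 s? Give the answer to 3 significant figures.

Time constants: τᵢ = Vᵢ/Q for each well-mixed tank.
τ₁ = 197/34.3 = 5.7434 s; τ₂ = 979/34.3 = 28.542 s.
Solving the cascade with C₁(0)=C₂(0)=0 gives C₂(t) = C_in[1 − (τ₁ e^(−t/τ₁) − τ₂ e^(−t/τ₂))/(τ₁ − τ₂)].
At t = 76.0: e^(−t/τ₁) = 1.7914e-06, e^(−t/τ₂) = 0.069758.
C₂ = 1.52·[1 − (5.7434·1.7914e-06 − 28.542·0.069758)/(-22.799)] = 1.52·0.91267 = 1.3873 mol/L.

1.39 mol/L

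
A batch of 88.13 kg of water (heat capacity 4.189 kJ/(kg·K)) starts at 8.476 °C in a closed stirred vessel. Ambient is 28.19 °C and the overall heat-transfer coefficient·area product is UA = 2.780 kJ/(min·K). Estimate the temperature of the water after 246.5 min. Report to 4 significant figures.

Energy balance: M c_p dT/dt = −UA(T − T_amb).
dT/dt = (T_ss − T)/τ with T_ss = T_amb = 28.1900 °C, τ = M c_p/UA = 88.13·4.189/2.780 = 132.797 min.
Integrating: T(t) = T_ss + (T₀ − T_ss) e^(−t/τ).
T(246.5) = 28.1900 + (-19.7140)·0.156263 = 25.1094 °C.

25.11 °C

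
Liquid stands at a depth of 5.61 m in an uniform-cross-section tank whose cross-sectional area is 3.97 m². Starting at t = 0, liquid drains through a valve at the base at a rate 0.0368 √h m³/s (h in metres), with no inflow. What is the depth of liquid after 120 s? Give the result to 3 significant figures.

A dh/dt = −Q_out = −0.0368 √h.
Separate and integrate: 2(√h − √h₀) = −(0.0368/A) t.
√h = √5.61 − 0.0368·120/(2·3.97) = 2.3685 − 0.55617 = 1.8124.
h = 1.8124² = 3.2847 m.

3.28 m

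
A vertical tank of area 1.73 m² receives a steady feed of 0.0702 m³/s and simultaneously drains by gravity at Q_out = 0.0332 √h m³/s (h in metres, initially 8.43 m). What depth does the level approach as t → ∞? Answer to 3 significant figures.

Level balance: A dh/dt = 0.0702 − 0.0332 √h. Setting dh/dt = 0:
Q_in = 0.0332 √h_ss ⇒ √h_ss = 0.0702/0.0332 = 2.1145.
h_ss = 2.1145² = 4.4709 m. (Since h₀ = 8.43 m > h_ss, the level will fall toward this value.)

4.47 m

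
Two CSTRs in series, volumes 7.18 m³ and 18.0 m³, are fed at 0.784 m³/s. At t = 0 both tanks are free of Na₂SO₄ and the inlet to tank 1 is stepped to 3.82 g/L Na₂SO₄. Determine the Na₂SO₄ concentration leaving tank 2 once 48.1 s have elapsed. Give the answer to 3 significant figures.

3.05 g/L

Species balance on tank i: dCᵢ/dt = (Cᵢ₋₁ − Cᵢ)/τᵢ with τᵢ = Vᵢ/Q.
τ₁ = 7.18/0.784 = 9.1582 s; τ₂ = 18.0/0.784 = 22.959 s.
Tank 1: C₁ = C_in(1 − e^(−t/τ₁)). Tank 2 (τ₁ ≠ τ₂): C₂ = C_in[1 − (τ₁ e^(−t/τ₁) − τ₂ e^(−t/τ₂))/(τ₁ − τ₂)].
At t = 48.1: e^(−t/τ₁) = 0.0052363, e^(−t/τ₂) = 0.12307.
C₂ = 3.82·[1 − (9.1582·0.0052363 − 22.959·0.12307)/(-13.801)] = 3.82·0.79874 = 3.0512 g/L.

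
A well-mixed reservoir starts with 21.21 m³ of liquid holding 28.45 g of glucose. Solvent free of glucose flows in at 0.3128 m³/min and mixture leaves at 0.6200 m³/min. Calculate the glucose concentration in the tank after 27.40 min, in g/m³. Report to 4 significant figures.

0.8016 g/m³

Total volume: dV/dt = Q_in − Q_out = -0.307200 m³/min, so V(t) = 21.21 − 0.307200 t and V(27.40) = 12.7927 m³.
Species balance (pure solvent in): dm/dt = −Q_out · m/V(t).
dm/m = −Q_out dt/(V₀ − 0.307200 t); integrating gives ln(m/m₀) = −(Q_out/(Q_in−Q_out)) ln(V/V₀).
m = m₀ (V₀/V)^(Q_out/(Q_in−Q_out)) = 28.45 × (21.21/12.7927)^(-2.01823) = 10.2547 g.
C = m/V = 10.2547/12.7927 = 0.801606 g/m³.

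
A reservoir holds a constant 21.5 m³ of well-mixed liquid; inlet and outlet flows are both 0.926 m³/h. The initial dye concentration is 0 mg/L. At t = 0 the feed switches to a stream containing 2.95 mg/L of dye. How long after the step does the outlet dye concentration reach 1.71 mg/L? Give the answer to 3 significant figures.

20.1 h

Species balance on the tank: V dC/dt = Q(C_in − C), so τ = V/Q = 23.218 h.
C(t) = C_in + (C₀ − C_in) e^(−t/τ). Set C = 1.71 and solve for t:
e^(−t/τ) = (C − C_in)/(C₀ − C_in) = (1.71 − 2.95)/(0 − 2.95) = 0.42034
t = −τ ln(…) = 23.218 × 0.86669 = 20.123 h.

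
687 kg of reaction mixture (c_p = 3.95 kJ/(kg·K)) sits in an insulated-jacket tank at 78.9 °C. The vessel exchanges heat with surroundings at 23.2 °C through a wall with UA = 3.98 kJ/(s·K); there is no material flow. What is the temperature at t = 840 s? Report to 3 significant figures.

39.4 °C

M c_p dT/dt = −UA(T − T_amb).
dT/dt = (T_ss − T)/τ with T_ss = T_amb = 23.200 °C, τ = M c_p/UA = 687·3.95/3.98 = 681.82 s.
Solution: T(t) = T_ss + (T₀ − T_ss) e^(−t/τ).
T(840) = 23.200 + (55.700)·0.29171 = 39.448 °C.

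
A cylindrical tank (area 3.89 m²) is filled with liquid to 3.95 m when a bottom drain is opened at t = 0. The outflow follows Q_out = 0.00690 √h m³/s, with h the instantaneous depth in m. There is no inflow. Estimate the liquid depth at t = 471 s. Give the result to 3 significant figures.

Mass balance (ρ constant): A dh/dt = −0.00690 √h.
Separate and integrate: 2(√h − √h₀) = −(0.00690/A) t.
√h = √3.95 − 0.00690·471/(2·3.89) = 1.9875 − 0.41772 = 1.5697.
h = 1.5697² = 2.4641 m.

2.46 m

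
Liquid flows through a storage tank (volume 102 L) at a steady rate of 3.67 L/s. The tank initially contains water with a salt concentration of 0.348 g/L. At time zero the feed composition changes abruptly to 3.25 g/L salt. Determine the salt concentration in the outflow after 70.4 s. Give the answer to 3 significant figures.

Mass balance on the solute (V constant): V dC/dt = Q(C_in − C).
Rewrite as dC/dt + C/τ = C_in/τ, τ = V/Q = 27.793 s.
C approaches C_in exponentially: C(t) = C_in + (C₀ − C_in) e^(−t/τ).
C(70.4) = 3.25 + (0.348 − 3.25)·e^(−70.4/27.793) = 3.25 + (-2.9020)·0.079419 = 3.0195 g/L.

3.02 g/L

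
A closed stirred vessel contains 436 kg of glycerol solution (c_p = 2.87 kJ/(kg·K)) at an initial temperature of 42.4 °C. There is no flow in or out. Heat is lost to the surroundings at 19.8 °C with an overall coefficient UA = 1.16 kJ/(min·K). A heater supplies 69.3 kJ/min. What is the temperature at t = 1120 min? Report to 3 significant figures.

66.4 °C

M c_p dT/dt = −UA(T − T_amb) + Q̇.
dT/dt = (T_ss − T)/τ with T_ss = T_amb + Q̇/UA = 19.8 + 69.3/1.16 = 79.541 °C, τ = M c_p/UA = 436·2.87/1.16 = 1078.7 min.
This is linear first-order; T(t) = T_ss + (T₀ − T_ss) e^(−t/τ).
T(1120) = 79.541 + (-37.141)·0.35407 = 66.391 °C.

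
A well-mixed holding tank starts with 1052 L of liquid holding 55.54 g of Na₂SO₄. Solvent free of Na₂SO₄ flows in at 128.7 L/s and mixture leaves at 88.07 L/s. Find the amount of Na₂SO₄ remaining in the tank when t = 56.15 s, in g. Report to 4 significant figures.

4.560 g

Total volume: dV/dt = Q_in − Q_out = 40.6300 L/s, so V(t) = 1052 + 40.6300 t and V(56.15) = 3333.37 L.
Species balance (pure solvent in): dm/dt = −Q_out · m/V(t).
dm/m = −Q_out dt/(V₀ + 40.6300 t); integrating gives ln(m/m₀) = −(Q_out/(Q_in−Q_out)) ln(V/V₀).
m = m₀ (V₀/V)^(Q_out/(Q_in−Q_out)) = 55.54 × (1052/3333.37)^(2.16761) = 4.55951 g.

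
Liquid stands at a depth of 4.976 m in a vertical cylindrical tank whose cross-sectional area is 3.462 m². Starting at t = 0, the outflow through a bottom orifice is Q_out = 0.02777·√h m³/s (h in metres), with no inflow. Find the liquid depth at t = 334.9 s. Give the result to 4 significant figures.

0.7877 m

A dh/dt = −Q_out = −0.02777 √h.
∫ h^(−1/2) dh = −(0.02777/A) ∫ dt, giving 2√h = 2√h₀ − (0.02777/A) t.
√h = √4.976 − 0.02777·334.9/(2·3.462) = 2.23069 − 1.34318 = 0.887516.
h = 0.887516² = 0.787684 m.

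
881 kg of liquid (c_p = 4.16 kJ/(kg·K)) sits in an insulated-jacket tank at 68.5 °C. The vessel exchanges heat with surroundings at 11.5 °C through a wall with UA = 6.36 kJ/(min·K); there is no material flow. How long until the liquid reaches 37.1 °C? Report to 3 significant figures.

Lumped-capacitance energy balance: M c_p dT/dt = UA(T_amb − T).
τ = M c_p/UA = 576.25 min; T_ss = T_amb = 11.500 °C.
T(t) = T_ss + (T₀ − T_ss)e^(−t/τ); set T = 37.1:
t = −τ ln[(T − T_ss)/(T₀ − T_ss)] = −576.25 · ln(0.44912) = 461.27 min.

461 min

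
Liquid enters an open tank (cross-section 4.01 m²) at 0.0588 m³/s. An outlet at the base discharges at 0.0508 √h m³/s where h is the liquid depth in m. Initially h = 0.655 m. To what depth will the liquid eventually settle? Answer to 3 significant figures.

A dh/dt = Q_in − 0.0508 √h. Steady state requires inflow = outflow:
Q_in = 0.0508 √h_ss ⇒ √h_ss = 0.0588/0.0508 = 1.1575.
h_ss = 1.1575² = 1.3398 m. (Since h₀ = 0.655 m < h_ss, the level will rise toward this value.)

1.34 m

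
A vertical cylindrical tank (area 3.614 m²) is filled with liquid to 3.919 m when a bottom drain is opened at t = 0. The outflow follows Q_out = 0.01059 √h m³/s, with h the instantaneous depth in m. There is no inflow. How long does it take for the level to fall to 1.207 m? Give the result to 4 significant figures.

With no inflow, A dh/dt = −0.01059 √h.
Separate and integrate: 2(√h − √h₀) = −(0.01059/A) t.
t = 2A(√h₀ − √h)/0.01059 = 2·3.614·(√3.919 − √1.207)/0.01059
  = 7.22800 × (1.97965 − 1.09864) / 0.01059 = 601.317 s.

601.3 s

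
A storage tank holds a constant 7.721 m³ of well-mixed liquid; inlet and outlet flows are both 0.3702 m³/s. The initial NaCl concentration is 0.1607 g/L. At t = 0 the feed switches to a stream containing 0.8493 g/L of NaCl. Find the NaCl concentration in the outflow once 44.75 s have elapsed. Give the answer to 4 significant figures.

Species balance on the tank: V dC/dt = Q(C_in − C).
Time constant τ = V/Q = 7.721/0.3702 = 20.8563 s.
Integrating: C(t) = C_in + (C₀ − C_in) e^(−t/τ).
C(44.75) = 0.8493 + (0.1607 − 0.8493)·e^(−44.75/20.8563) = 0.8493 + (-0.688600)·0.116994 = 0.768738 g/L.

0.7687 g/L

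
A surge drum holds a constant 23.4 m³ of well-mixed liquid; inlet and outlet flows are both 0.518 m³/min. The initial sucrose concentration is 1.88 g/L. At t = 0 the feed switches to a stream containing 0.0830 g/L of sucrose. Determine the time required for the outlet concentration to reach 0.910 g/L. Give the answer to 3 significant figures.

Mass balance on the solute (V constant): V dC/dt = Q(C_in − C), so τ = V/Q = 45.174 min.
C(t) = C_in + (C₀ − C_in) e^(−t/τ). Set C = 0.910 and solve for t:
e^(−t/τ) = (C − C_in)/(C₀ − C_in) = (0.910 − 0.0830)/(1.88 − 0.0830) = 0.46021
t = −τ ln(…) = 45.174 × 0.77607 = 35.058 min.

35.1 min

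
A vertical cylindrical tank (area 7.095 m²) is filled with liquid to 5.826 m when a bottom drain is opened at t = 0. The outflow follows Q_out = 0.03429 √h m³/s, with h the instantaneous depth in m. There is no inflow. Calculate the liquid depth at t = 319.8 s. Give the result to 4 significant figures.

A dh/dt = −Q_out = −0.03429 √h.
∫ h^(−1/2) dh = −(0.03429/A) ∫ dt, giving 2√h = 2√h₀ − (0.03429/A) t.
√h = √5.826 − 0.03429·319.8/(2·7.095) = 2.41371 − 0.772794 = 1.64092.
h = 1.64092² = 2.69261 m.

2.693 m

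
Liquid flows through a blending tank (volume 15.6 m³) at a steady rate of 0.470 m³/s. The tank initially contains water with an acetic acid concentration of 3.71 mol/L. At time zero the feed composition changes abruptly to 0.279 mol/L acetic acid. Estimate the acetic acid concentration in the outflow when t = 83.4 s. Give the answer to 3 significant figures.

Mass balance on the solute (V constant): V dC/dt = Q(C_in − C).
Time constant τ = V/Q = 15.6/0.470 = 33.191 s.
C approaches C_in exponentially: C(t) = C_in + (C₀ − C_in) e^(−t/τ).
C(83.4) = 0.279 + (3.71 − 0.279)·e^(−83.4/33.191) = 0.279 + (3.4310)·0.081050 = 0.55708 mol/L.

0.557 mol/L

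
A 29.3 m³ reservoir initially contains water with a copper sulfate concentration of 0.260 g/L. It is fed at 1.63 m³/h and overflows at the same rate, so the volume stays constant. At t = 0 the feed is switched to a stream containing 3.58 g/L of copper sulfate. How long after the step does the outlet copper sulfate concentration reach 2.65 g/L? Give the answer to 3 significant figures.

22.9 h

Unsteady species balance (constant V, well mixed): V dC/dt = Q(C_in − C), so τ = V/Q = 17.975 h.
C(t) = C_in + (C₀ − C_in) e^(−t/τ). Set C = 2.65 and solve for t:
e^(−t/τ) = (C − C_in)/(C₀ − C_in) = (2.65 − 3.58)/(0.260 − 3.58) = 0.28012
t = −τ ln(…) = 17.975 × 1.2725 = 22.874 h.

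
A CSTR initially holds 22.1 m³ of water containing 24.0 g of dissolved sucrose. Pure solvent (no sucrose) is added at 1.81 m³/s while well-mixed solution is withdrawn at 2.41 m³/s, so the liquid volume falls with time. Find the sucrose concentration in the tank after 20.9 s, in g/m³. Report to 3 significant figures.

Total volume: dV/dt = Q_in − Q_out = -0.60000 m³/s, so V(t) = 22.1 − 0.60000 t and V(20.9) = 9.5600 m³.
Solute balance: dm/dt = 0 − Q_out C = −Q_out m/V(t).
Separate: dm/m = −Q_out dt/V(t) ⇒ ln(m/m₀) = −(Q_out/(Q_in−Q_out)) ln(V/V₀).
m = m₀ (V₀/V)^(Q_out/(Q_in−Q_out)) = 24.0 × (22.1/9.5600)^(-4.0167) = 0.82872 g.
C = m/V = 0.82872/9.5600 = 0.086686 g/m³.

0.0867 g/m³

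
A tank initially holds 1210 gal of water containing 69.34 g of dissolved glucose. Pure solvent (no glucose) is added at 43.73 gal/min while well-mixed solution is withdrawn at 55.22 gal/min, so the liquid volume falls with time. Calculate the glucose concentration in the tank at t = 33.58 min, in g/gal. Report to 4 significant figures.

Let m(t) be the amount of glucose. Volume: V(t) = V₀ + (Q_in − Q_out) t = 1210 − 11.4900 t; V(33.58) = 824.166 gal.
No glucose enters, so dm/dt = −Q_out · (m/V).
dm/m = −Q_out dt/(V₀ − 11.4900 t); integrating gives ln(m/m₀) = −(Q_out/(Q_in−Q_out)) ln(V/V₀).
m = m₀ (V₀/V)^(Q_out/(Q_in−Q_out)) = 69.34 × (1210/824.166)^(-4.80592) = 10.9521 g.
C = m/V = 10.9521/824.166 = 0.0132887 g/gal.

0.01329 g/gal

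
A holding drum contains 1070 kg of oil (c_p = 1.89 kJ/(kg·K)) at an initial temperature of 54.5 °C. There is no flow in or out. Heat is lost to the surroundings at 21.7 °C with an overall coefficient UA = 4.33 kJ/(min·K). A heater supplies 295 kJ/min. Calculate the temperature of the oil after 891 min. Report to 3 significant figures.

84.6 °C

Lumped-capacitance energy balance: M c_p dT/dt = UA(T_amb − T) + Q̇.
dT/dt = (T_ss − T)/τ with T_ss = T_amb + Q̇/UA = 21.7 + 295/4.33 = 89.829 °C, τ = M c_p/UA = 1070·1.89/4.33 = 467.04 min.
Integrating: T(t) = T_ss + (T₀ − T_ss) e^(−t/τ).
T(891) = 89.829 + (-35.329)·0.14841 = 84.586 °C.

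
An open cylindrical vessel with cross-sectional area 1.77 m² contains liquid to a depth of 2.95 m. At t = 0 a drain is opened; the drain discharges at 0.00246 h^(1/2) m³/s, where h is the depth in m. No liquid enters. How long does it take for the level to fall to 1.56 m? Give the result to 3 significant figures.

674 s

With no inflow, A dh/dt = −0.00246 √h.
∫ h^(−1/2) dh = −(0.00246/A) ∫ dt, giving 2√h = 2√h₀ − (0.00246/A) t.
t = 2A(√h₀ − √h)/0.00246 = 2·1.77·(√2.95 − √1.56)/0.00246
  = 3.5400 × (1.7176 − 1.2490) / 0.00246 = 674.26 s.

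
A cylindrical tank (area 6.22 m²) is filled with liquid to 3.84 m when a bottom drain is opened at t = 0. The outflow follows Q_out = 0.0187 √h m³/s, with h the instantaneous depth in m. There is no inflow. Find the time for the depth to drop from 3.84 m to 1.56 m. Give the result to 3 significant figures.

With no inflow, A dh/dt = −0.0187 √h.
Separate and integrate: 2(√h − √h₀) = −(0.0187/A) t.
t = 2A(√h₀ − √h)/0.0187 = 2·6.22·(√3.84 − √1.56)/0.0187
  = 12.440 × (1.9596 − 1.2490) / 0.0187 = 472.71 s.

473 s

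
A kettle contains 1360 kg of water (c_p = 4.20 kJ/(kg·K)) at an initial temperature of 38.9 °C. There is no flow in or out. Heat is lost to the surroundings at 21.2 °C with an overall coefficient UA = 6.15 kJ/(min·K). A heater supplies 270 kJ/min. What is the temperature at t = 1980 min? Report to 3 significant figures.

M c_p dT/dt = −UA(T − T_amb) + Q̇.
dT/dt = (T_ss − T)/τ with T_ss = T_amb + Q̇/UA = 21.2 + 270/6.15 = 65.102 °C, τ = M c_p/UA = 1360·4.20/6.15 = 928.78 min.
Solution: T(t) = T_ss + (T₀ − T_ss) e^(−t/τ).
T(1980) = 65.102 + (-26.202)·0.11862 = 61.994 °C.

62.0 °C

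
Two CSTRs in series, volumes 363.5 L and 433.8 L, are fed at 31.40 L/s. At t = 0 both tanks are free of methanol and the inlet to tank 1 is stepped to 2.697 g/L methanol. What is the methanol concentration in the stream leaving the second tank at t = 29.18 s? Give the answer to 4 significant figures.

1.805 g/L

Time constants: τᵢ = Vᵢ/Q for each well-mixed tank.
τ₁ = 363.5/31.40 = 11.5764 s; τ₂ = 433.8/31.40 = 13.8153 s.
Tank 1: C₁ = C_in(1 − e^(−t/τ₁)). Tank 2 (τ₁ ≠ τ₂): C₂ = C_in[1 − (τ₁ e^(−t/τ₁) − τ₂ e^(−t/τ₂))/(τ₁ − τ₂)].
At t = 29.18: e^(−t/τ₁) = 0.0804083, e^(−t/τ₂) = 0.120977.
C₂ = 2.697·[1 − (11.5764·0.0804083 − 13.8153·0.120977)/(-2.23885)] = 2.697·0.669253 = 1.80498 g/L.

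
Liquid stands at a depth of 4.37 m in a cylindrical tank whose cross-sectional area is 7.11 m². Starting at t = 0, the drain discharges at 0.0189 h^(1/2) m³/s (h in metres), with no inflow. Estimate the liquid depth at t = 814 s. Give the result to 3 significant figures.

1.02 m

Unsteady balance on liquid volume: A dh/dt = −0.0189 √h.
This is separable: 2 d(√h)/dt = −0.0189/A, so √h = √h₀ − (0.0189/(2A)) t.
√h = √4.37 − 0.0189·814/(2·7.11) = 2.0905 − 1.0819 = 1.0086.
h = 1.0086² = 1.0172 m.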